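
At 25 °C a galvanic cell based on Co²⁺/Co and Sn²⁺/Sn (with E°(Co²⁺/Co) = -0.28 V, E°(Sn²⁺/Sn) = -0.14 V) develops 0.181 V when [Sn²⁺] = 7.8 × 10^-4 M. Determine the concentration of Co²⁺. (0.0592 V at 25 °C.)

3.2 × 10^-5 M

From the Nernst equation, log Q = n(E° − E)/0.0592 = 2(0.14 − 0.181)/0.0592 = -1.385, so Q = 0.0412.
With Q = [Co²⁺]/[Sn²⁺] and the known concentrations, [Co²⁺] in the numerator gives [Co²⁺] = 3.2 × 10^-5 M.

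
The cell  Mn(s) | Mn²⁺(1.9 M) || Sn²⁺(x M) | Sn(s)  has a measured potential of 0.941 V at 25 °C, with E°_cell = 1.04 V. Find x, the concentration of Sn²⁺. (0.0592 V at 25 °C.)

From the Nernst equation, log Q = n(E° − E)/0.0592 = 2(1.04 − 0.941)/0.0592 = 3.345, so Q = 2210.
With Q = [Mn²⁺]/[Sn²⁺] and the known concentrations, [Sn²⁺] in the denominator gives [Sn²⁺] = 8.6 × 10^-4 M.

8.6 × 10^-4 M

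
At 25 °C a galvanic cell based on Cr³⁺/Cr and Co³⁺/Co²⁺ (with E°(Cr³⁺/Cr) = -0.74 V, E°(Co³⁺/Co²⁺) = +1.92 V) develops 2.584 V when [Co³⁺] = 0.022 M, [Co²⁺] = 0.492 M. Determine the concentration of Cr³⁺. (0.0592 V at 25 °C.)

0.63 M

From the Nernst equation, log Q = n(E° − E)/0.0592 = 3(2.66 − 2.584)/0.0592 = 3.851, so Q = 7100.
With Q = [Cr³⁺]·[Co²⁺]^3/[Co³⁺]^3 and the known concentrations, [Cr³⁺] in the numerator gives [Cr³⁺] = 0.63 M.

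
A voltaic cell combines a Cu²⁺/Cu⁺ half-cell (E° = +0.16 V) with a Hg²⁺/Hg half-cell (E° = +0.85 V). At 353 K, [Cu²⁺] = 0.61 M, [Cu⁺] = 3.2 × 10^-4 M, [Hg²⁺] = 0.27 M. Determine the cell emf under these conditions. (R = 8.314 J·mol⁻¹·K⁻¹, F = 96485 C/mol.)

0.440 V

The Hg²⁺/Hg couple has the higher reduction potential and acts as the cathode, so E°_cell = +0.85 − (+0.16) = 0.69 V.
Balancing electrons gives n = 2; the reaction quotient is Q = [Cu²⁺]^2/([Cu⁺]^2·[Hg²⁺]) = 1.35 × 10^7.
E = E° − (RT/nF) ln Q = 0.69 − (8.314×353)/(2×96485) × (16.415) = 0.690 − 0.250 = 0.440 V.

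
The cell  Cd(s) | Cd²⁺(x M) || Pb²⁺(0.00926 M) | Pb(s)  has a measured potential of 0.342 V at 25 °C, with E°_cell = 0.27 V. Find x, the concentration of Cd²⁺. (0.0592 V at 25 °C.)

3.4 × 10^-5 M

From the Nernst equation, log Q = n(E° − E)/0.0592 = 2(0.27 − 0.342)/0.0592 = -2.432, so Q = 0.00369.
With Q = [Cd²⁺]/[Pb²⁺] and the known concentrations, [Cd²⁺] in the numerator gives [Cd²⁺] = 3.4 × 10^-5 M.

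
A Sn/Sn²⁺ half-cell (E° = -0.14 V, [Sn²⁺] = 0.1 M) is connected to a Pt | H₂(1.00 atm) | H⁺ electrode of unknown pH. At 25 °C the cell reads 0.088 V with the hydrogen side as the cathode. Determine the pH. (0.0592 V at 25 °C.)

E°_cell = 0.14 V and n = 2.
log Q = n(E° − E)/0.0592 = 2×(0.14 − 0.088)/0.0592 = 1.757.
With Q = [Sn²⁺]·P(H₂) / [H⁺]^2, solving for [H⁺] gives log[H⁺] = -1.378, so pH = 1.38.

pH = 1.38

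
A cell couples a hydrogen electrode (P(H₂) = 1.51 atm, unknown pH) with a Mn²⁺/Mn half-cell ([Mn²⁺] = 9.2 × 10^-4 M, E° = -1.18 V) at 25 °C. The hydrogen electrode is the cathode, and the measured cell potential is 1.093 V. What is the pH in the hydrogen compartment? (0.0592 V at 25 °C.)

E°_cell = 1.18 V and n = 2.
log Q = n(E° − E)/0.0592 = 2×(1.18 − 1.093)/0.0592 = 2.939.
With Q = [Mn²⁺]·P(H₂) / [H⁺]^2, solving for [H⁺] gives log[H⁺] = -2.898, so pH = 2.90.

pH = 2.90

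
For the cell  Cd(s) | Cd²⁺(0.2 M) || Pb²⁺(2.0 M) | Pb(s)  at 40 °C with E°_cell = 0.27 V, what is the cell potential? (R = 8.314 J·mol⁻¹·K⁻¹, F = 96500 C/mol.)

Balancing electrons gives n = 2; the reaction quotient is Q = [Cd²⁺]/[Pb²⁺] = 0.100.
E = E° − (RT/nF) ln Q = 0.27 − (8.314×313)/(2×96500) × (-2.303) = 0.270 + 0.031 = 0.301 V.

0.301 V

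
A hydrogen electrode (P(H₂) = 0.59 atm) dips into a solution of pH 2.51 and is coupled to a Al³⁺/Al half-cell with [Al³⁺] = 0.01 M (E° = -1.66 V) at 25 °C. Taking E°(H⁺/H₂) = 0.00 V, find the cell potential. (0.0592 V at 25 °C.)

1.56 V

The hydrogen couple is the cathode, so E°_cell = 1.66 V; n = 6.
[H⁺] = 10^(−2.51) = 0.0031 M, and Q = [Al³⁺]^2·P(H₂)^3 / [H⁺]^6 = 2.36 × 10^10.
E = E° − (0.0592/6) log Q = 1.66 − (0.0592/6)(10.373) = 1.558 V.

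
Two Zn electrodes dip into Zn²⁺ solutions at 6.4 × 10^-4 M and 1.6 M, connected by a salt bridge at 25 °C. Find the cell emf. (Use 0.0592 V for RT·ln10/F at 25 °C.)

Both half-cells are Zn²⁺/Zn, so E°_cell = 0. The concentrated side is the cathode; the cell reaction moves Zn²⁺ from high to low concentration with n = 2.
Q = [Zn²⁺]_dilute/[Zn²⁺]_conc = 6.4 × 10^-4/1.6 = 4 × 10^-4.
E = 0 − (0.0592/2) log Q = −(0.0592/2)(-3.398) = 0.1006 V.

0.10 V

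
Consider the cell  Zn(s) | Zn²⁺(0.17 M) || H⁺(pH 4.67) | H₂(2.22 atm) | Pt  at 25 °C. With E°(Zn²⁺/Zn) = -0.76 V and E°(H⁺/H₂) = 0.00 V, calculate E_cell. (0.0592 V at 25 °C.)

The hydrogen couple is the cathode, so E°_cell = 0.76 V; n = 2.
[H⁺] = 10^(−4.67) = 2.1 × 10^-5 M, and Q = [Zn²⁺]·P(H₂) / [H⁺]^2 = 8.26 × 10^8.
E = E° − (0.0592/2) log Q = 0.76 − (0.0592/2)(8.917) = 0.496 V.

0.50 V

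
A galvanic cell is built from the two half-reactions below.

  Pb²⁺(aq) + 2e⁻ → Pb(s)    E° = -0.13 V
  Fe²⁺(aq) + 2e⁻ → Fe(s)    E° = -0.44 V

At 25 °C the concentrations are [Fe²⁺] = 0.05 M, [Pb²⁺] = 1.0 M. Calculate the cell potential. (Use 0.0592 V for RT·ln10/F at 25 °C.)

The Pb²⁺/Pb couple has the higher reduction potential and acts as the cathode, so E°_cell = -0.13 − (-0.44) = 0.31 V.
Balancing electrons gives n = 2; the reaction quotient is Q = [Fe²⁺]/[Pb²⁺] = 0.0500.
At 25 °C, E = E° − (0.0592/n) log Q = 0.31 − (0.0592/2)(-1.301) = 0.310 + 0.039 = 0.349 V.

0.349 V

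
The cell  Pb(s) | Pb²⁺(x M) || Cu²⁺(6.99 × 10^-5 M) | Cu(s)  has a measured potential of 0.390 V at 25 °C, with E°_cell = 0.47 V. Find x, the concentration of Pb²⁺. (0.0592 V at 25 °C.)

From the Nernst equation, log Q = n(E° − E)/0.0592 = 2(0.47 − 0.390)/0.0592 = 2.703, so Q = 504.
With Q = [Pb²⁺]/[Cu²⁺] and the known concentrations, [Pb²⁺] in the numerator gives [Pb²⁺] = 0.035 M.

0.035 M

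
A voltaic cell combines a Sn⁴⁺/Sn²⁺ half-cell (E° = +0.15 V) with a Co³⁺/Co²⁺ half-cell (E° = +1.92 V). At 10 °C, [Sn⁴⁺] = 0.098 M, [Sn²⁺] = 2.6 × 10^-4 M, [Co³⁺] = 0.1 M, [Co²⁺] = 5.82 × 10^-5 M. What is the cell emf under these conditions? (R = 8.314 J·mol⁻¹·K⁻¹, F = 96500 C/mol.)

The Co³⁺/Co²⁺ couple has the higher reduction potential and acts as the cathode, so E°_cell = +1.92 − (+0.15) = 1.77 V.
Balancing electrons gives n = 2; the reaction quotient is Q = [Sn⁴⁺]·[Co²⁺]^2/([Sn²⁺]·[Co³⁺]^2) = 1.28 × 10^-4.
E = E° − (RT/nF) ln Q = 1.77 − (8.314×283)/(2×96500) × (-8.966) = 1.770 + 0.109 = 1.879 V.

1.88 V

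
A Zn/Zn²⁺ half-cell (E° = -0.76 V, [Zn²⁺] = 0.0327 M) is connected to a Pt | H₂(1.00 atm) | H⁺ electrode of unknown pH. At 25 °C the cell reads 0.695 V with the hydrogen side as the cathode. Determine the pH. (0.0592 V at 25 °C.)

pH = 1.84

E°_cell = 0.76 V and n = 2.
log Q = n(E° − E)/0.0592 = 2×(0.76 − 0.695)/0.0592 = 2.196.
With Q = [Zn²⁺]·P(H₂) / [H⁺]^2, solving for [H⁺] gives log[H⁺] = -1.841, so pH = 1.84.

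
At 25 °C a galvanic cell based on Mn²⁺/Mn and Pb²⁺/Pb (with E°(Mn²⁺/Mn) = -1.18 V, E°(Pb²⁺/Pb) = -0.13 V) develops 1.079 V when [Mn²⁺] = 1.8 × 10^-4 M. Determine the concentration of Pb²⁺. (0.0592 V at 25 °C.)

From the Nernst equation, log Q = n(E° − E)/0.0592 = 2(1.05 − 1.079)/0.0592 = -0.980, so Q = 0.105.
With Q = [Mn²⁺]/[Pb²⁺] and the known concentrations, [Pb²⁺] in the denominator gives [Pb²⁺] = 0.0017 M.

0.0017 M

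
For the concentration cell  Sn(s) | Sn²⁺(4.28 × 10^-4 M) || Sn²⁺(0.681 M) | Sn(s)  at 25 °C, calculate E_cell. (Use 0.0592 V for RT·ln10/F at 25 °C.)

Both half-cells are Sn²⁺/Sn, so E°_cell = 0. The concentrated side is the cathode; the cell reaction moves Sn²⁺ from high to low concentration with n = 2.
Q = [Sn²⁺]_dilute/[Sn²⁺]_conc = 4.28 × 10^-4/0.681 = 6.28 × 10^-4.
E = 0 − (0.0592/2) log Q = −(0.0592/2)(-3.202) = 0.0948 V.

0.095 V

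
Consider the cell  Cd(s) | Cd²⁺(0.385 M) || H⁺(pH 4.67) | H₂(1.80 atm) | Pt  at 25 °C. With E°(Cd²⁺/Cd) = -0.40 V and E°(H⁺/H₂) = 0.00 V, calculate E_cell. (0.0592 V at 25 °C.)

0.13 V

The hydrogen couple is the cathode, so E°_cell = 0.40 V; n = 2.
[H⁺] = 10^(−4.67) = 2.1 × 10^-5 M, and Q = [Cd²⁺]·P(H₂) / [H⁺]^2 = 1.52 × 10^9.
E = E° − (0.0592/2) log Q = 0.40 − (0.0592/2)(9.181) = 0.128 V.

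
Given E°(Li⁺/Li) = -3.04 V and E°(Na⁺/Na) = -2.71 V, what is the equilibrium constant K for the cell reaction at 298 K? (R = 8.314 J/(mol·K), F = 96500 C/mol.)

3.8 × 10^5

E°_cell = -2.71 − (-3.04) = 0.33 V, with n = 1 electron transferred.
At equilibrium E = 0, so the Nernst equation gives ln K = nFE°/RT = (1)(96500)(0.33)/((8.314)(298)) = 12.85.
K = e^12.85 = 3.8 × 10^5.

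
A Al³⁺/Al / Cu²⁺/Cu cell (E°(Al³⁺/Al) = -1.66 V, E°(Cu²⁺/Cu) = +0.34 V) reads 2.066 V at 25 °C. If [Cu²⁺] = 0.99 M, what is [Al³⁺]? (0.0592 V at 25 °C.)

4.5 × 10^-4 M

From the Nernst equation, log Q = n(E° − E)/0.0592 = 6(2.00 − 2.066)/0.0592 = -6.689, so Q = 2.05 × 10^-7.
With Q = [Al³⁺]^2/[Cu²⁺]^3 and the known concentrations, [Al³⁺]^2 in the numerator gives [Al³⁺] = 4.5 × 10^-4 M.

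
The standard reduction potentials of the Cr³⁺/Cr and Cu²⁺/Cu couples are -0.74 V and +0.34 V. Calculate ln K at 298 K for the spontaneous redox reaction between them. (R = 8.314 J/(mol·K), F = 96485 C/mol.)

E°_cell = +0.34 − (-0.74) = 1.08 V, with n = 6 electrons transferred.
At equilibrium E = 0, so the Nernst equation gives ln K = nFE°/RT = (6)(96485)(1.08)/((8.314)(298)) = 252.35.

ln K = 252.4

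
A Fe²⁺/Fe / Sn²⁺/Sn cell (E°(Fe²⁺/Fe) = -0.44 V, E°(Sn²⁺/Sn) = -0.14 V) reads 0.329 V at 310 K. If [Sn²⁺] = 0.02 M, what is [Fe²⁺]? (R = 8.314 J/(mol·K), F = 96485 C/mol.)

From the Nernst equation, ln Q = nF(E° − E)/RT = 2×96485×(0.30 − 0.329)/(8.314×310) = -2.171, so Q = 0.114.
With Q = [Fe²⁺]/[Sn²⁺] and the known concentrations, [Fe²⁺] in the numerator gives [Fe²⁺] = 0.0023 M.

0.0023 M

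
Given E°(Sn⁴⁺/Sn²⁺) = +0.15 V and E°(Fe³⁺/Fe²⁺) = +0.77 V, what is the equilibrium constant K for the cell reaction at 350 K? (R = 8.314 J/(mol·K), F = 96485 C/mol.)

E°_cell = +0.77 − (+0.15) = 0.62 V, with n = 2 electrons transferred.
At equilibrium E = 0, so the Nernst equation gives ln K = nFE°/RT = (2)(96485)(0.62)/((8.314)(350)) = 41.12.
K = e^41.12 = 7.2 × 10^17.

7.2 × 10^17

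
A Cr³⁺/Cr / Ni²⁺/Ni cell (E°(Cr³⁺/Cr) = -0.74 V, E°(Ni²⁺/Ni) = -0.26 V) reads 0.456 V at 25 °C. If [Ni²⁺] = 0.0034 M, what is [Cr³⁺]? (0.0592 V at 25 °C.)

From the Nernst equation, log Q = n(E° − E)/0.0592 = 6(0.48 − 0.456)/0.0592 = 2.432, so Q = 271.
With Q = [Cr³⁺]^2/[Ni²⁺]^3 and the known concentrations, [Cr³⁺]^2 in the numerator gives [Cr³⁺] = 0.0033 M.

0.0033 M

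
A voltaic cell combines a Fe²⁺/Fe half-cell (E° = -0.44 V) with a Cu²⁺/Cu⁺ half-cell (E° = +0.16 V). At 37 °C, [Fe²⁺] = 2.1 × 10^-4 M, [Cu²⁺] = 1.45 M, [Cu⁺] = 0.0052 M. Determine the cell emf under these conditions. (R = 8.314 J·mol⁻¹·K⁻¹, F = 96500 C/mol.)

The Cu²⁺/Cu⁺ couple has the higher reduction potential and acts as the cathode, so E°_cell = +0.16 − (-0.44) = 0.60 V.
Balancing electrons gives n = 2; the reaction quotient is Q = [Fe²⁺]·[Cu⁺]^2/[Cu²⁺]^2 = 2.7 × 10^-9.
E = E° − (RT/nF) ln Q = 0.60 − (8.314×310)/(2×96500) × (-19.730) = 0.600 + 0.263 = 0.863 V.

0.863 V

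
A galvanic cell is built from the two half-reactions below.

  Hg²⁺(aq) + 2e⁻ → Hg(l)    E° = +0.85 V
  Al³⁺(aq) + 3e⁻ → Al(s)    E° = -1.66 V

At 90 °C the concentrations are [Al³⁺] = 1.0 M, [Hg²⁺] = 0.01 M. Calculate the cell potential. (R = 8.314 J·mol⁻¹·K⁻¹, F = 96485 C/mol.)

The Hg²⁺/Hg couple has the higher reduction potential and acts as the cathode, so E°_cell = +0.85 − (-1.66) = 2.51 V.
Balancing electrons gives n = 6; the reaction quotient is Q = [Al³⁺]^2/[Hg²⁺]^3 = 1 × 10^6.
E = E° − (RT/nF) ln Q = 2.51 − (8.314×363)/(6×96485) × (13.816) = 2.510 − 0.072 = 2.438 V.

2.44 V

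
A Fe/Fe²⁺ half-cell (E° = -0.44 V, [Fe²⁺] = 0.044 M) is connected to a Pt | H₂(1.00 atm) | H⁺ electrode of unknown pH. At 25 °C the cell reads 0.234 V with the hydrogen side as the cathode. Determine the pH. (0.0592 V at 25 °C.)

E°_cell = 0.44 V and n = 2.
log Q = n(E° − E)/0.0592 = 2×(0.44 − 0.234)/0.0592 = 6.959.
With Q = [Fe²⁺]·P(H₂) / [H⁺]^2, solving for [H⁺] gives log[H⁺] = -4.158, so pH = 4.16.

pH = 4.16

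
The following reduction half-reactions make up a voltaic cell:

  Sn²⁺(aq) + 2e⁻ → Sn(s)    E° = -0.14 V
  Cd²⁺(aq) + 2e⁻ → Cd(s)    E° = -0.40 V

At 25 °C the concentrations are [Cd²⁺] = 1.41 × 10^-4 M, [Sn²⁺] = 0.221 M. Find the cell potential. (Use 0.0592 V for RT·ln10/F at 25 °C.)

0.355 V

The Sn²⁺/Sn couple has the higher reduction potential and acts as the cathode, so E°_cell = -0.14 − (-0.40) = 0.26 V.
Balancing electrons gives n = 2; the reaction quotient is Q = [Cd²⁺]/[Sn²⁺] = 6.38 × 10^-4.
At 25 °C, E = E° − (0.0592/n) log Q = 0.26 − (0.0592/2)(-3.195) = 0.260 + 0.095 = 0.355 V.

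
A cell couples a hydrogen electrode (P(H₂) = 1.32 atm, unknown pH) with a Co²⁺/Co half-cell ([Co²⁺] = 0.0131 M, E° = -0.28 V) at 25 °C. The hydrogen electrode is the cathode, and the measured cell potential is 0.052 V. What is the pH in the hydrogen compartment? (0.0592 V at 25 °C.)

pH = 4.73

E°_cell = 0.28 V and n = 2.
log Q = n(E° − E)/0.0592 = 2×(0.28 − 0.052)/0.0592 = 7.703.
With Q = [Co²⁺]·P(H₂) / [H⁺]^2, solving for [H⁺] gives log[H⁺] = -4.732, so pH = 4.73.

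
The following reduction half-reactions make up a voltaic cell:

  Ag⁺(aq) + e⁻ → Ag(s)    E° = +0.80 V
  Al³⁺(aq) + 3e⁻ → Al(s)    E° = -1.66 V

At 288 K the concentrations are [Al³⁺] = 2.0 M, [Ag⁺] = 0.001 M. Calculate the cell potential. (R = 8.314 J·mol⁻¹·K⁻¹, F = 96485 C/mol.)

2.28 V

The Ag⁺/Ag couple has the higher reduction potential and acts as the cathode, so E°_cell = +0.80 − (-1.66) = 2.46 V.
Balancing electrons gives n = 3; the reaction quotient is Q = [Al³⁺]/[Ag⁺]^3 = 2 × 10^9.
E = E° − (RT/nF) ln Q = 2.46 − (8.314×288)/(3×96485) × (21.416) = 2.460 − 0.177 = 2.283 V.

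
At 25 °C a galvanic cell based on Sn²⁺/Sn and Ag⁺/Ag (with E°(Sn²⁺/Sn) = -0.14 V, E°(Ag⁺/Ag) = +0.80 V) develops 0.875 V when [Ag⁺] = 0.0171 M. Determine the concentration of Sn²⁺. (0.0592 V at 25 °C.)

0.046 M

From the Nernst equation, log Q = n(E° − E)/0.0592 = 2(0.94 − 0.875)/0.0592 = 2.196, so Q = 157.
With Q = [Sn²⁺]/[Ag⁺]^2 and the known concentrations, [Sn²⁺] in the numerator gives [Sn²⁺] = 0.046 M.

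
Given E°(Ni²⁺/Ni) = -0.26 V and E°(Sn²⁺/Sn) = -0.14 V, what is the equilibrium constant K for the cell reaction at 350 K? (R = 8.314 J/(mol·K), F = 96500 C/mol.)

2900

E°_cell = -0.14 − (-0.26) = 0.12 V, with n = 2 electrons transferred.
At equilibrium E = 0, so the Nernst equation gives ln K = nFE°/RT = (2)(96500)(0.12)/((8.314)(350)) = 7.96.
K = e^7.96 = 2900.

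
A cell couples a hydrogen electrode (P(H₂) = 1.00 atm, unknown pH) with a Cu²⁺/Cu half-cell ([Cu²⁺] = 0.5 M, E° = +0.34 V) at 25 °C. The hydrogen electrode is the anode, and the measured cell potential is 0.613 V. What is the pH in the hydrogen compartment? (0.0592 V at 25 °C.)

E°_cell = 0.34 V and n = 2.
log Q = n(E° − E)/0.0592 = 2×(0.34 − 0.613)/0.0592 = -9.223.
With Q = [H⁺]^2 / ([Cu²⁺]·P(H₂)), solving for [H⁺] gives log[H⁺] = -4.762, so pH = 4.76.

pH = 4.76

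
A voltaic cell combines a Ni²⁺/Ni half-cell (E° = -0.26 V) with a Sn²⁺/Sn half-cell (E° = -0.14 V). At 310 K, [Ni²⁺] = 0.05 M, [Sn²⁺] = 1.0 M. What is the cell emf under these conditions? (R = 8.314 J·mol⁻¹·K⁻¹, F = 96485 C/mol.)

0.160 V

The Sn²⁺/Sn couple has the higher reduction potential and acts as the cathode, so E°_cell = -0.14 − (-0.26) = 0.12 V.
Balancing electrons gives n = 2; the reaction quotient is Q = [Ni²⁺]/[Sn²⁺] = 0.0500.
E = E° − (RT/nF) ln Q = 0.12 − (8.314×310)/(2×96485) × (-2.996) = 0.120 + 0.040 = 0.160 V.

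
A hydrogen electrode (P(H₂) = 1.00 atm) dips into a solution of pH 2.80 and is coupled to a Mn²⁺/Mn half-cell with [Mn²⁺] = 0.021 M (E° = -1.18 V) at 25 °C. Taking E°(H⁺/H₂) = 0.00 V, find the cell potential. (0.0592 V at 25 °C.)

The hydrogen couple is the cathode, so E°_cell = 1.18 V; n = 2.
[H⁺] = 10^(−2.80) = 0.0016 M, and Q = [Mn²⁺]·P(H₂) / [H⁺]^2 = 8360.
E = E° − (0.0592/2) log Q = 1.18 − (0.0592/2)(3.922) = 1.064 V.

1.06 V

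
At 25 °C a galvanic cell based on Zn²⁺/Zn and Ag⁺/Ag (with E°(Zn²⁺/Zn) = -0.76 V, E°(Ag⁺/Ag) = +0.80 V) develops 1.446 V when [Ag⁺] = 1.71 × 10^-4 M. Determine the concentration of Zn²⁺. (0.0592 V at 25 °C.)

From the Nernst equation, log Q = n(E° − E)/0.0592 = 2(1.56 − 1.446)/0.0592 = 3.851, so Q = 7100.
With Q = [Zn²⁺]/[Ag⁺]^2 and the known concentrations, [Zn²⁺] in the numerator gives [Zn²⁺] = 2.1 × 10^-4 M.

2.1 × 10^-4 M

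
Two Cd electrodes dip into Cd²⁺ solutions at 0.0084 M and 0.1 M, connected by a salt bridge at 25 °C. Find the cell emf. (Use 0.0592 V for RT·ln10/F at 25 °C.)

0.032 V

Both half-cells are Cd²⁺/Cd, so E°_cell = 0. The concentrated side is the cathode; the cell reaction moves Cd²⁺ from high to low concentration with n = 2.
Q = [Cd²⁺]_dilute/[Cd²⁺]_conc = 0.0084/0.1 = 0.0840.
E = 0 − (0.0592/2) log Q = −(0.0592/2)(-1.076) = 0.0318 V.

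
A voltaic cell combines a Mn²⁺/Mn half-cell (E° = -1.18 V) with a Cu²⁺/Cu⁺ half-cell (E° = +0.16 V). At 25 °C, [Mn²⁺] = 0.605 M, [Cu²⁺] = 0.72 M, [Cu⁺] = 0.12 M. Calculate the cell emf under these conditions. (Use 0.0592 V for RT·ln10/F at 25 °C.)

1.39 V

The Cu²⁺/Cu⁺ couple has the higher reduction potential and acts as the cathode, so E°_cell = +0.16 − (-1.18) = 1.34 V.
Balancing electrons gives n = 2; the reaction quotient is Q = [Mn²⁺]·[Cu⁺]^2/[Cu²⁺]^2 = 0.0168.
At 25 °C, E = E° − (0.0592/n) log Q = 1.34 − (0.0592/2)(-1.775) = 1.340 + 0.053 = 1.393 V.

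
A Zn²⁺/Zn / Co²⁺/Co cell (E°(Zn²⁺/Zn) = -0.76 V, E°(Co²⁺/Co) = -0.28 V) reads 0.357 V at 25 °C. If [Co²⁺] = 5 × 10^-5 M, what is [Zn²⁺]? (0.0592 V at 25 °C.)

From the Nernst equation, log Q = n(E° − E)/0.0592 = 2(0.48 − 0.357)/0.0592 = 4.155, so Q = 1.43 × 10^4.
With Q = [Zn²⁺]/[Co²⁺] and the known concentrations, [Zn²⁺] in the numerator gives [Zn²⁺] = 0.72 M.

0.72 M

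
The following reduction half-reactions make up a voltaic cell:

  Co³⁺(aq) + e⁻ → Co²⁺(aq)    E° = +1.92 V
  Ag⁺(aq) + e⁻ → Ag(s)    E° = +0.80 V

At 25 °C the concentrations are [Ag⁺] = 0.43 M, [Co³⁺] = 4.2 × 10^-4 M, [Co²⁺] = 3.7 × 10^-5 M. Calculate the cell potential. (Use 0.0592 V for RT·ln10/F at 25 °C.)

The Co³⁺/Co²⁺ couple has the higher reduction potential and acts as the cathode, so E°_cell = +1.92 − (+0.80) = 1.12 V.
Balancing electrons gives n = 1; the reaction quotient is Q = [Ag⁺]·[Co²⁺]/[Co³⁺] = 0.0379.
At 25 °C, E = E° − (0.0592/n) log Q = 1.12 − (0.0592/1)(-1.422) = 1.120 + 0.084 = 1.204 V.

1.20 V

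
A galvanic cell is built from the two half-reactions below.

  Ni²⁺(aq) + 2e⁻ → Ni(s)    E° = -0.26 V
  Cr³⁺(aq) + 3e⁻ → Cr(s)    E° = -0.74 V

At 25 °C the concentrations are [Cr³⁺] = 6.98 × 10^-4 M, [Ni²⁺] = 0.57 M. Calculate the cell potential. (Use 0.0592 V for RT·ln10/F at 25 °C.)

0.535 V

The Ni²⁺/Ni couple has the higher reduction potential and acts as the cathode, so E°_cell = -0.26 − (-0.74) = 0.48 V.
Balancing electrons gives n = 6; the reaction quotient is Q = [Cr³⁺]^2/[Ni²⁺]^3 = 2.63 × 10^-6.
At 25 °C, E = E° − (0.0592/n) log Q = 0.48 − (0.0592/6)(-5.580) = 0.480 + 0.055 = 0.535 V.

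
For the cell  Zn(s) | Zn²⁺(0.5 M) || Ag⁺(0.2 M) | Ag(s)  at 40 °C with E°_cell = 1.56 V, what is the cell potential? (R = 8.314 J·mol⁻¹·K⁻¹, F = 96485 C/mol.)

Balancing electrons gives n = 2; the reaction quotient is Q = [Zn²⁺]/[Ag⁺]^2 = 12.5.
E = E° − (RT/nF) ln Q = 1.56 − (8.314×313)/(2×96485) × (2.526) = 1.560 − 0.034 = 1.526 V.

1.53 V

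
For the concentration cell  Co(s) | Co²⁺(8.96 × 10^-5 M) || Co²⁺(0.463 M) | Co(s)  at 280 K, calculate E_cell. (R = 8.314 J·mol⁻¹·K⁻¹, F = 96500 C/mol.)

0.10 V

Both half-cells are Co²⁺/Co, so E°_cell = 0. The concentrated side is the cathode; the cell reaction moves Co²⁺ from high to low concentration with n = 2.
Q = [Co²⁺]_dilute/[Co²⁺]_conc = 8.96 × 10^-5/0.463 = 1.94 × 10^-4.
E = 0 − (RT/nF) ln Q = −((8.314×280)/(2×96500))(-8.550) = 0.1031 V.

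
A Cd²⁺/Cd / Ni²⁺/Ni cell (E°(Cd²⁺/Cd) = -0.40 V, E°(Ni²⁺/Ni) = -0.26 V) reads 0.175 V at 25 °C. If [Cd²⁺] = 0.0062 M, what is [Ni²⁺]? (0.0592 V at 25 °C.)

From the Nernst equation, log Q = n(E° − E)/0.0592 = 2(0.14 − 0.175)/0.0592 = -1.182, so Q = 0.0657.
With Q = [Cd²⁺]/[Ni²⁺] and the known concentrations, [Ni²⁺] in the denominator gives [Ni²⁺] = 0.094 M.

0.094 M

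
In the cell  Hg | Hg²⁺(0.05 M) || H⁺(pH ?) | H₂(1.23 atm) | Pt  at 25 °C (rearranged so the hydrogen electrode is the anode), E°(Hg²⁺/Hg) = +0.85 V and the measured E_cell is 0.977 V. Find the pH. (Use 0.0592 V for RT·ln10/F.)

pH = 2.75

E°_cell = 0.85 V and n = 2.
log Q = n(E° − E)/0.0592 = 2×(0.85 − 0.977)/0.0592 = -4.291.
With Q = [H⁺]^2 / ([Hg²⁺]·P(H₂)), solving for [H⁺] gives log[H⁺] = -2.751, so pH = 2.75.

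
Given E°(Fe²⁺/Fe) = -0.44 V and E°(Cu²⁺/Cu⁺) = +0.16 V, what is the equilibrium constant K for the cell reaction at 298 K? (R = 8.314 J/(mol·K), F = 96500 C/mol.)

2 × 10^20

E°_cell = +0.16 − (-0.44) = 0.60 V, with n = 2 electrons transferred.
At equilibrium E = 0, so the Nernst equation gives ln K = nFE°/RT = (2)(96500)(0.60)/((8.314)(298)) = 46.74.
K = e^46.74 = 2 × 10^20.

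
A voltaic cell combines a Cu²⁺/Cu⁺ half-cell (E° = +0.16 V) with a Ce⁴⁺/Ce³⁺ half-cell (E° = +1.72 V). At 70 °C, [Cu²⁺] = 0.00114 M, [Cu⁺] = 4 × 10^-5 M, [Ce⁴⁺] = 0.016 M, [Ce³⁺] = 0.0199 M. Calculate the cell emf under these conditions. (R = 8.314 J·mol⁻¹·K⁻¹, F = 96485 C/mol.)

1.45 V

The Ce⁴⁺/Ce³⁺ couple has the higher reduction potential and acts as the cathode, so E°_cell = +1.72 − (+0.16) = 1.56 V.
Balancing electrons gives n = 1; the reaction quotient is Q = [Cu²⁺]·[Ce³⁺]/([Cu⁺]·[Ce⁴⁺]) = 35.4.
E = E° − (RT/nF) ln Q = 1.56 − (8.314×343)/(1×96485) × (3.568) = 1.560 − 0.105 = 1.455 V.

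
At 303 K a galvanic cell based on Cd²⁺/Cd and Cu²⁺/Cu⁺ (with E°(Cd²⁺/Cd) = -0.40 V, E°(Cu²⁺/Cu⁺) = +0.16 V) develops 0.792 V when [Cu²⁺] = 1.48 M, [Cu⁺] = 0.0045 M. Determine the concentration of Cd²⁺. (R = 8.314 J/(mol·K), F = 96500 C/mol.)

From the Nernst equation, ln Q = nF(E° − E)/RT = 2×96500×(0.56 − 0.792)/(8.314×303) = -17.774, so Q = 1.91 × 10^-8.
With Q = [Cd²⁺]·[Cu⁺]^2/[Cu²⁺]^2 and the known concentrations, [Cd²⁺] in the numerator gives [Cd²⁺] = 0.0021 M.

0.0021 M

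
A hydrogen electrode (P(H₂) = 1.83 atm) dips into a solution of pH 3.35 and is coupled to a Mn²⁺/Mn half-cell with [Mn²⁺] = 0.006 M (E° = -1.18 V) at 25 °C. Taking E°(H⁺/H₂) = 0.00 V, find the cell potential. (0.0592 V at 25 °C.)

1.04 V

The hydrogen couple is the cathode, so E°_cell = 1.18 V; n = 2.
[H⁺] = 10^(−3.35) = 4.5 × 10^-4 M, and Q = [Mn²⁺]·P(H₂) / [H⁺]^2 = 5.5 × 10^4.
E = E° − (0.0592/2) log Q = 1.18 − (0.0592/2)(4.741) = 1.040 V.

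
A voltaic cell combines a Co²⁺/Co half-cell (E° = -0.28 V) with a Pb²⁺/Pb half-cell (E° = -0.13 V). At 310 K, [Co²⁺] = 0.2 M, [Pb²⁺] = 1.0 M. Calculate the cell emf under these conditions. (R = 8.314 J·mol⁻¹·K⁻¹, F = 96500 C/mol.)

0.171 V

The Pb²⁺/Pb couple has the higher reduction potential and acts as the cathode, so E°_cell = -0.13 − (-0.28) = 0.15 V.
Balancing electrons gives n = 2; the reaction quotient is Q = [Co²⁺]/[Pb²⁺] = 0.200.
E = E° − (RT/nF) ln Q = 0.15 − (8.314×310)/(2×96500) × (-1.609) = 0.150 + 0.021 = 0.171 V.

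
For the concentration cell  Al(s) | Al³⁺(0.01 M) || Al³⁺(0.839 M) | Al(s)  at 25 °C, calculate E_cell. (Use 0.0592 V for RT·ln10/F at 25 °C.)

0.038 V

Both half-cells are Al³⁺/Al, so E°_cell = 0. The concentrated side is the cathode; the cell reaction moves Al³⁺ from high to low concentration with n = 3.
Q = [Al³⁺]_dilute/[Al³⁺]_conc = 0.01/0.839 = 0.0119.
E = 0 − (0.0592/3) log Q = −(0.0592/3)(-1.924) = 0.0380 V.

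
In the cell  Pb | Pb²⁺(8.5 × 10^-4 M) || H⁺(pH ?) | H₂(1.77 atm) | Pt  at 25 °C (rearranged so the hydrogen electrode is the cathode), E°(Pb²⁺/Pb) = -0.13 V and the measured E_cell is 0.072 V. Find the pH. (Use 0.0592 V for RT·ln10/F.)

pH = 2.39

E°_cell = 0.13 V and n = 2.
log Q = n(E° − E)/0.0592 = 2×(0.13 − 0.072)/0.0592 = 1.959.
With Q = [Pb²⁺]·P(H₂) / [H⁺]^2, solving for [H⁺] gives log[H⁺] = -2.391, so pH = 2.39.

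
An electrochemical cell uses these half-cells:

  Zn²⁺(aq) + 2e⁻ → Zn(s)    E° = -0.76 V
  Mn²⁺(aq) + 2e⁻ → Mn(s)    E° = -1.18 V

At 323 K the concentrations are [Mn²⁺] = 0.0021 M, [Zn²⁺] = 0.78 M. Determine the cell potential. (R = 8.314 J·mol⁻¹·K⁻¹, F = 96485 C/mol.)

The Zn²⁺/Zn couple has the higher reduction potential and acts as the cathode, so E°_cell = -0.76 − (-1.18) = 0.42 V.
Balancing electrons gives n = 2; the reaction quotient is Q = [Mn²⁺]/[Zn²⁺] = 0.00269.
E = E° − (RT/nF) ln Q = 0.42 − (8.314×323)/(2×96485) × (-5.917) = 0.420 + 0.082 = 0.502 V.

0.502 V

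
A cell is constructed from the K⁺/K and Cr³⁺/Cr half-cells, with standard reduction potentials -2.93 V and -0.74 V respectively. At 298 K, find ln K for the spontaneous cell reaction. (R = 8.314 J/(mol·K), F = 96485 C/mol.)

ln K = 255.9

E°_cell = -0.74 − (-2.93) = 2.19 V, with n = 3 electrons transferred.
At equilibrium E = 0, so the Nernst equation gives ln K = nFE°/RT = (3)(96485)(2.19)/((8.314)(298)) = 255.86.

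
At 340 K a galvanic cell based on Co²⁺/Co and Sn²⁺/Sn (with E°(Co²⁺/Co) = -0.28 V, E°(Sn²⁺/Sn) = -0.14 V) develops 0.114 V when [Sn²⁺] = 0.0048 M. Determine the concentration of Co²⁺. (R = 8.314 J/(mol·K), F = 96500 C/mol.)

0.028 M

From the Nernst equation, ln Q = nF(E° − E)/RT = 2×96500×(0.14 − 0.114)/(8.314×340) = 1.775, so Q = 5.90.
With Q = [Co²⁺]/[Sn²⁺] and the known concentrations, [Co²⁺] in the numerator gives [Co²⁺] = 0.028 M.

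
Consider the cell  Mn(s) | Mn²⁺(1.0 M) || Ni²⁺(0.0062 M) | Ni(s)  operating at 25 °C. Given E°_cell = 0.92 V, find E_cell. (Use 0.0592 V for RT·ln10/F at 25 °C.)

Balancing electrons gives n = 2; the reaction quotient is Q = [Mn²⁺]/[Ni²⁺] = 161.
At 25 °C, E = E° − (0.0592/n) log Q = 0.92 − (0.0592/2)(2.208) = 0.920 − 0.065 = 0.855 V.

0.855 V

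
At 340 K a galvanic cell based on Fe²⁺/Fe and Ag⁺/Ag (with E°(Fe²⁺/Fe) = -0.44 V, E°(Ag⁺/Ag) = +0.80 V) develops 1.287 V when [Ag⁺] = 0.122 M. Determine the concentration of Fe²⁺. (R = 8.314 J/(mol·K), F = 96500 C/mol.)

6 × 10^-4 M

From the Nernst equation, ln Q = nF(E° − E)/RT = 2×96500×(1.24 − 1.287)/(8.314×340) = -3.209, so Q = 0.0404.
With Q = [Fe²⁺]/[Ag⁺]^2 and the known concentrations, [Fe²⁺] in the numerator gives [Fe²⁺] = 6 × 10^-4 M.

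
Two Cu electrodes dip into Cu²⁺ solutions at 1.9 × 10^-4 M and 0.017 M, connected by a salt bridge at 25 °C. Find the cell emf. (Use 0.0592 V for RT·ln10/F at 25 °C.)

0.058 V

Both half-cells are Cu²⁺/Cu, so E°_cell = 0. The concentrated side is the cathode; the cell reaction moves Cu²⁺ from high to low concentration with n = 2.
Q = [Cu²⁺]_dilute/[Cu²⁺]_conc = 1.9 × 10^-4/0.017 = 0.0112.
E = 0 − (0.0592/2) log Q = −(0.0592/2)(-1.952) = 0.0578 V.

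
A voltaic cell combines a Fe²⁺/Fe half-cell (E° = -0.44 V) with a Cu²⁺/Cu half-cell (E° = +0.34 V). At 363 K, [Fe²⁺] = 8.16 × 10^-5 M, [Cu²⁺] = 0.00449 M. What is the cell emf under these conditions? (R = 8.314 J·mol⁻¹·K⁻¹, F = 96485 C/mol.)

The Cu²⁺/Cu couple has the higher reduction potential and acts as the cathode, so E°_cell = +0.34 − (-0.44) = 0.78 V.
Balancing electrons gives n = 2; the reaction quotient is Q = [Fe²⁺]/[Cu²⁺] = 0.0182.
E = E° − (RT/nF) ln Q = 0.78 − (8.314×363)/(2×96485) × (-4.008) = 0.780 + 0.063 = 0.843 V.

0.843 V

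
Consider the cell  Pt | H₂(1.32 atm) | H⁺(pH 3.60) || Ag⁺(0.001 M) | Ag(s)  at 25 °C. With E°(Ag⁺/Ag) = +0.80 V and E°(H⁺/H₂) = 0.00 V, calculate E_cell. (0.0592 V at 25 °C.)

The Ag⁺/Ag couple is the cathode, so E°_cell = 0.80 V; n = 2.
[H⁺] = 10^(−3.60) = 2.5 × 10^-4 M, and Q = [H⁺]^2 / ([Ag⁺]^2·P(H₂)) = 0.0478.
E = E° − (0.0592/2) log Q = 0.80 − (0.0592/2)(-1.321) = 0.839 V.

0.84 V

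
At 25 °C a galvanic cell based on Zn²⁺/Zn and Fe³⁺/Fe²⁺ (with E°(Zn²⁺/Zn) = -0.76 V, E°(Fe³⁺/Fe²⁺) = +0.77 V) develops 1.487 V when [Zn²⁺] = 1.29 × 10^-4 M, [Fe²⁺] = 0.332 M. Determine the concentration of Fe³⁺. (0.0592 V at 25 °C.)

From the Nernst equation, log Q = n(E° − E)/0.0592 = 2(1.53 − 1.487)/0.0592 = 1.453, so Q = 28.4.
With Q = [Zn²⁺]·[Fe²⁺]^2/[Fe³⁺]^2 and the known concentrations, [Fe³⁺]^2 in the denominator gives [Fe³⁺] = 7.1 × 10^-4 M.

7.1 × 10^-4 M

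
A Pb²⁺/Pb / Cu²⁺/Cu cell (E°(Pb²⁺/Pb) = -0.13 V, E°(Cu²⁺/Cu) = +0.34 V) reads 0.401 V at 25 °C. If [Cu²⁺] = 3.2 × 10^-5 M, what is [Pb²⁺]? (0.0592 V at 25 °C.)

0.0069 M

From the Nernst equation, log Q = n(E° − E)/0.0592 = 2(0.47 − 0.401)/0.0592 = 2.331, so Q = 214.
With Q = [Pb²⁺]/[Cu²⁺] and the known concentrations, [Pb²⁺] in the numerator gives [Pb²⁺] = 0.0069 M.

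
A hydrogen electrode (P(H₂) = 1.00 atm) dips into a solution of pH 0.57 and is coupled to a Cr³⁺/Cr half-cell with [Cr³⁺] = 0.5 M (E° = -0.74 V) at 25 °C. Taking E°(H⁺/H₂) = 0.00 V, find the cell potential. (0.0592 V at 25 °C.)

The hydrogen couple is the cathode, so E°_cell = 0.74 V; n = 6.
[H⁺] = 10^(−0.57) = 0.27 M, and Q = [Cr³⁺]^2·P(H₂)^3 / [H⁺]^6 = 658.
E = E° − (0.0592/6) log Q = 0.74 − (0.0592/6)(2.818) = 0.712 V.

0.71 V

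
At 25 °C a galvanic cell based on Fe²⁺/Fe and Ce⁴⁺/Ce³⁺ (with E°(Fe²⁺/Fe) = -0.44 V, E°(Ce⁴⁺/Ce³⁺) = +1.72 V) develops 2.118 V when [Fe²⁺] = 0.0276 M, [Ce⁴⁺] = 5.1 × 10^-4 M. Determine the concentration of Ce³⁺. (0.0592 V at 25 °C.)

From the Nernst equation, log Q = n(E° − E)/0.0592 = 2(2.16 − 2.118)/0.0592 = 1.419, so Q = 26.2.
With Q = [Fe²⁺]·[Ce³⁺]^2/[Ce⁴⁺]^2 and the known concentrations, [Ce³⁺]^2 in the numerator gives [Ce³⁺] = 0.016 M.

0.016 M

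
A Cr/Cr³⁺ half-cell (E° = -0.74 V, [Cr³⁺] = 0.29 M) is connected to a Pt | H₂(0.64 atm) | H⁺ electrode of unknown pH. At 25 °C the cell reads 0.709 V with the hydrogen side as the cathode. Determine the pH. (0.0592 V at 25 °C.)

pH = 0.80

E°_cell = 0.74 V and n = 6.
log Q = n(E° − E)/0.0592 = 6×(0.74 − 0.709)/0.0592 = 3.142.
With Q = [Cr³⁺]^2·P(H₂)^3 / [H⁺]^6, solving for [H⁺] gives log[H⁺] = -0.800, so pH = 0.80.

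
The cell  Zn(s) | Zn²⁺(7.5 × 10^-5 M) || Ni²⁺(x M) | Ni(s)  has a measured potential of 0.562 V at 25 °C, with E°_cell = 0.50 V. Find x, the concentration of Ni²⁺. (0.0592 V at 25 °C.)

From the Nernst equation, log Q = n(E° − E)/0.0592 = 2(0.50 − 0.562)/0.0592 = -2.095, so Q = 0.00804.
With Q = [Zn²⁺]/[Ni²⁺] and the known concentrations, [Ni²⁺] in the denominator gives [Ni²⁺] = 0.0093 M.

0.0093 M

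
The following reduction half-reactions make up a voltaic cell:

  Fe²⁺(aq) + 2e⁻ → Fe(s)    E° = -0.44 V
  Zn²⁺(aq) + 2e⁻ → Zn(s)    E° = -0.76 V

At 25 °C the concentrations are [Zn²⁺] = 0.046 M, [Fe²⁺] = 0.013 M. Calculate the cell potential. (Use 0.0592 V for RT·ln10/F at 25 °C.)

The Fe²⁺/Fe couple has the higher reduction potential and acts as the cathode, so E°_cell = -0.44 − (-0.76) = 0.32 V.
Balancing electrons gives n = 2; the reaction quotient is Q = [Zn²⁺]/[Fe²⁺] = 3.54.
At 25 °C, E = E° − (0.0592/n) log Q = 0.32 − (0.0592/2)(0.549) = 0.320 − 0.016 = 0.304 V.

0.304 V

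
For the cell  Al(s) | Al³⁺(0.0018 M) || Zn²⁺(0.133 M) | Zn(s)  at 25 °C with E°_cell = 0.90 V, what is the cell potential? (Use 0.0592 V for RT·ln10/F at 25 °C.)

0.928 V

Balancing electrons gives n = 6; the reaction quotient is Q = [Al³⁺]^2/[Zn²⁺]^3 = 0.00138.
At 25 °C, E = E° − (0.0592/n) log Q = 0.90 − (0.0592/6)(-2.861) = 0.900 + 0.028 = 0.928 V.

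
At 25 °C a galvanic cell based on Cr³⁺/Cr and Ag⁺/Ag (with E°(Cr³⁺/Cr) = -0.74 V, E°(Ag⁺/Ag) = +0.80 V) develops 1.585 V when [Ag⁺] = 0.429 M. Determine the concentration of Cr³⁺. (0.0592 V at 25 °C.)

From the Nernst equation, log Q = n(E° − E)/0.0592 = 3(1.54 − 1.585)/0.0592 = -2.280, so Q = 0.00524.
With Q = [Cr³⁺]/[Ag⁺]^3 and the known concentrations, [Cr³⁺] in the numerator gives [Cr³⁺] = 4.1 × 10^-4 M.

4.1 × 10^-4 M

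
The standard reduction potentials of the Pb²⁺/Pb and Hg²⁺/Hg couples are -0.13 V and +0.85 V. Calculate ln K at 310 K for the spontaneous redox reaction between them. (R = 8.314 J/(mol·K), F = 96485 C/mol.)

E°_cell = +0.85 − (-0.13) = 0.98 V, with n = 2 electrons transferred.
At equilibrium E = 0, so the Nernst equation gives ln K = nFE°/RT = (2)(96485)(0.98)/((8.314)(310)) = 73.37.

ln K = 73.4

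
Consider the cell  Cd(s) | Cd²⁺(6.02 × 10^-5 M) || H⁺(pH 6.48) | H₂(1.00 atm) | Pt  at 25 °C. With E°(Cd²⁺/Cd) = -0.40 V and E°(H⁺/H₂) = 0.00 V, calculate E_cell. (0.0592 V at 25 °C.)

The hydrogen couple is the cathode, so E°_cell = 0.40 V; n = 2.
[H⁺] = 10^(−6.48) = 3.3 × 10^-7 M, and Q = [Cd²⁺]·P(H₂) / [H⁺]^2 = 5.49 × 10^8.
E = E° − (0.0592/2) log Q = 0.40 − (0.0592/2)(8.740) = 0.141 V.

0.14 V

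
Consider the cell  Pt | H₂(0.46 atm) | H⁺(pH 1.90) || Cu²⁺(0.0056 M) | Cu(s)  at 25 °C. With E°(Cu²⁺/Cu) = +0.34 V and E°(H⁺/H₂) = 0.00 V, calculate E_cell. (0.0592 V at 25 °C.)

The Cu²⁺/Cu couple is the cathode, so E°_cell = 0.34 V; n = 2.
[H⁺] = 10^(−1.90) = 0.013 M, and Q = [H⁺]^2 / ([Cu²⁺]·P(H₂)) = 0.0615.
E = E° − (0.0592/2) log Q = 0.34 − (0.0592/2)(-1.211) = 0.376 V.

0.38 V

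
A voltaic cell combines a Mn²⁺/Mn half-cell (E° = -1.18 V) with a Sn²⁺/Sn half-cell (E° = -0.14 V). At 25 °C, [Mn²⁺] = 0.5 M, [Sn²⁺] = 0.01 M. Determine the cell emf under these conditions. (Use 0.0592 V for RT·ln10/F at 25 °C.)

0.990 V

The Sn²⁺/Sn couple has the higher reduction potential and acts as the cathode, so E°_cell = -0.14 − (-1.18) = 1.04 V.
Balancing electrons gives n = 2; the reaction quotient is Q = [Mn²⁺]/[Sn²⁺] = 50.0.
At 25 °C, E = E° − (0.0592/n) log Q = 1.04 − (0.0592/2)(1.699) = 1.040 − 0.050 = 0.990 V.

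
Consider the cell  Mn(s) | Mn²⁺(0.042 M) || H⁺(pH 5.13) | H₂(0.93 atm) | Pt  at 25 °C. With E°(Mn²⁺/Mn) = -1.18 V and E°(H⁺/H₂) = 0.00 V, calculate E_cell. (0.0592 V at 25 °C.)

The hydrogen couple is the cathode, so E°_cell = 1.18 V; n = 2.
[H⁺] = 10^(−5.13) = 7.4 × 10^-6 M, and Q = [Mn²⁺]·P(H₂) / [H⁺]^2 = 7.11 × 10^8.
E = E° − (0.0592/2) log Q = 1.18 − (0.0592/2)(8.852) = 0.918 V.

0.92 V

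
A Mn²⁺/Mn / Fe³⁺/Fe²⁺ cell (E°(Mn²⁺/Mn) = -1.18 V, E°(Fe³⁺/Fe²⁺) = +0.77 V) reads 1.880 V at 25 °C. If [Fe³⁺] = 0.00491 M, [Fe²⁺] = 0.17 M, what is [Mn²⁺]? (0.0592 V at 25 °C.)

From the Nernst equation, log Q = n(E° − E)/0.0592 = 2(1.95 − 1.880)/0.0592 = 2.365, so Q = 232.
With Q = [Mn²⁺]·[Fe²⁺]^2/[Fe³⁺]^2 and the known concentrations, [Mn²⁺] in the numerator gives [Mn²⁺] = 0.19 M.

0.19 M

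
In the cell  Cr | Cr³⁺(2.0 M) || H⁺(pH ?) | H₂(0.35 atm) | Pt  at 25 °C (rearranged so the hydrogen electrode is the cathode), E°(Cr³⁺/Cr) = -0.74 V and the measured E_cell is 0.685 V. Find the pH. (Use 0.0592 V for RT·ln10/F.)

E°_cell = 0.74 V and n = 6.
log Q = n(E° − E)/0.0592 = 6×(0.74 − 0.685)/0.0592 = 5.574.
With Q = [Cr³⁺]^2·P(H₂)^3 / [H⁺]^6, solving for [H⁺] gives log[H⁺] = -1.057, so pH = 1.06.

pH = 1.06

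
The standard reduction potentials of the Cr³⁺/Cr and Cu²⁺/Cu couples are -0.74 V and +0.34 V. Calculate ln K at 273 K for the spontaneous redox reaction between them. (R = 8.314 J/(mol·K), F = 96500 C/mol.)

ln K = 275.5

E°_cell = +0.34 − (-0.74) = 1.08 V, with n = 6 electrons transferred.
At equilibrium E = 0, so the Nernst equation gives ln K = nFE°/RT = (6)(96500)(1.08)/((8.314)(273)) = 275.51.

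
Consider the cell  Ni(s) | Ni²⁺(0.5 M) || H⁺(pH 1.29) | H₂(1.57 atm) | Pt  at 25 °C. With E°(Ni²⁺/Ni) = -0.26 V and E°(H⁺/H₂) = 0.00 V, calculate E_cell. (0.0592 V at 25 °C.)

0.19 V

The hydrogen couple is the cathode, so E°_cell = 0.26 V; n = 2.
[H⁺] = 10^(−1.29) = 0.051 M, and Q = [Ni²⁺]·P(H₂) / [H⁺]^2 = 298.
E = E° − (0.0592/2) log Q = 0.26 − (0.0592/2)(2.475) = 0.187 V.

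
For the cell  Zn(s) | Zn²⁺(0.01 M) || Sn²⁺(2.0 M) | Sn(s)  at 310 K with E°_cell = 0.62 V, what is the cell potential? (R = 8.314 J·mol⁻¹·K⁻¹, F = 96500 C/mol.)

Balancing electrons gives n = 2; the reaction quotient is Q = [Zn²⁺]/[Sn²⁺] = 0.00500.
E = E° − (RT/nF) ln Q = 0.62 − (8.314×310)/(2×96500) × (-5.298) = 0.620 + 0.071 = 0.691 V.

0.691 V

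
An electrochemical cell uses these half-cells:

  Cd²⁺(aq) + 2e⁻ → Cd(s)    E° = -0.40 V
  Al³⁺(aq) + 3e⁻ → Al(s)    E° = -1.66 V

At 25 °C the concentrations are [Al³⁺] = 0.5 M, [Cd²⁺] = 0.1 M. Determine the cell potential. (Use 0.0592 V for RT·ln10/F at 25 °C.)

1.24 V

The Cd²⁺/Cd couple has the higher reduction potential and acts as the cathode, so E°_cell = -0.40 − (-1.66) = 1.26 V.
Balancing electrons gives n = 6; the reaction quotient is Q = [Al³⁺]^2/[Cd²⁺]^3 = 250.
At 25 °C, E = E° − (0.0592/n) log Q = 1.26 − (0.0592/6)(2.398) = 1.260 − 0.024 = 1.236 V.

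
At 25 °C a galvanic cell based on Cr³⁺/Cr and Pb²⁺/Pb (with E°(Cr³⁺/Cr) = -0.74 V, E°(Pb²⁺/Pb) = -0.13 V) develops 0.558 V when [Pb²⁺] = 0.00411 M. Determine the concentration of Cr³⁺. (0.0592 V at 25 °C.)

From the Nernst equation, log Q = n(E° − E)/0.0592 = 6(0.61 − 0.558)/0.0592 = 5.270, so Q = 1.86 × 10^5.
With Q = [Cr³⁺]^2/[Pb²⁺]^3 and the known concentrations, [Cr³⁺]^2 in the numerator gives [Cr³⁺] = 0.11 M.

0.11 M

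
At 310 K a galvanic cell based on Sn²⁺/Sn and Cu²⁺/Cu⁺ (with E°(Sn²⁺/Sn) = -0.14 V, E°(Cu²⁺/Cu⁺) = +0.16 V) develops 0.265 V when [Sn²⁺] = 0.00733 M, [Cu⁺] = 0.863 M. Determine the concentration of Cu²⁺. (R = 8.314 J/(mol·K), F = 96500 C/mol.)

0.02 M

From the Nernst equation, ln Q = nF(E° − E)/RT = 2×96500×(0.30 − 0.265)/(8.314×310) = 2.621, so Q = 13.7.
With Q = [Sn²⁺]·[Cu⁺]^2/[Cu²⁺]^2 and the known concentrations, [Cu²⁺]^2 in the denominator gives [Cu²⁺] = 0.02 M.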